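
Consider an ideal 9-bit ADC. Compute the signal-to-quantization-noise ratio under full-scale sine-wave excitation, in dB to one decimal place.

SNR ≈ 6.02·N + 1.76 dB = 6.02·9 + 1.76 = 55.94 dB.

55.9 dB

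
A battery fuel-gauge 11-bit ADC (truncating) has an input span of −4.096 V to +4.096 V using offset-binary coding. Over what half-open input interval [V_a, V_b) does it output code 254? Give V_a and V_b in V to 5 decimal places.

[-3.08000 V, -3.07600 V)

LSB = 8.192/2^11 = 4.000 mV.
V_a = V_low + 254·LSB = -3.08 V; V_b = V_low + 255·LSB = -3.076 V.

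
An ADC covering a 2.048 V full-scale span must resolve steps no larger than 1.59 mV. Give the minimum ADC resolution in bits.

Number of steps required ≥ 2.048 V / 1.59 mV = 1288.05.
Need 2^N ≥ 1288.05; 2^10 = 1024, 2^11 = 2048.
Minimum N = 11.

11 bits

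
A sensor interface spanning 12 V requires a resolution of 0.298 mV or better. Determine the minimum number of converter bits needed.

16 bits

Number of steps required ≥ 12 V / 0.298 mV = 40268.46.
Need 2^N ≥ 40268.46; 2^15 = 32768, 2^16 = 65536.
Minimum N = 16.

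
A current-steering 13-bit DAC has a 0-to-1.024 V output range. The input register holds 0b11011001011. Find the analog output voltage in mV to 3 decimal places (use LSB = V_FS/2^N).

LSB = 1.024 V / 2^13 = 125.00 µV.
Code 0b11011001011 = 1739 decimal.
V_out = 0 + 1739 × 0.000125 V = 0.217375 V.
= 217.375 mV.

217.375 mV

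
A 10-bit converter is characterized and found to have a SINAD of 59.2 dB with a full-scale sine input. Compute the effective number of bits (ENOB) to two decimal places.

ENOB = (SINAD − 1.76) / 6.02 = (59.2 − 1.76)/6.02 = 9.542.

9.54 bits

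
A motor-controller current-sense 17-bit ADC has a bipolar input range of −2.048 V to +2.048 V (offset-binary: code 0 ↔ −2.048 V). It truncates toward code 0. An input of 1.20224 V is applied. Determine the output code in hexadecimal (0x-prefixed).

code 0x19647 (decimal 104007)

Full-scale span = 4.096 V; LSB = 4.096/2^17 = 31.25 µV.
(1.20224 − (−2.048)) / 3.125e-05 = 104007.680 LSBs.
Floor → code 104007.
In hexadecimal (0x-prefixed): 0x19647.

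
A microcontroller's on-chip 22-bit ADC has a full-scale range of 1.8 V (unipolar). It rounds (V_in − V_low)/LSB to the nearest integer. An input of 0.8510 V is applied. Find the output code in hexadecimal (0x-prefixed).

With 4194304 levels over 1.8 V, one step is 0.43 µV.
(V_in − V_low)/LSB = (0.8510 − 0) / 4.29153e-07 = 1982973.724.
Round → code 1982974.
In hexadecimal (0x-prefixed): 0x1E41FE.

code 0x1E41FE (decimal 1982974)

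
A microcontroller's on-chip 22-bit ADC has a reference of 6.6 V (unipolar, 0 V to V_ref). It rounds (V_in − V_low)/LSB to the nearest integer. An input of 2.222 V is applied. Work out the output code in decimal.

Full-scale span = 6.6 V; LSB = 6.6/2^22 = 1.57 µV.
(2.222 − 0) / 1.57356e-06 = 1412082.347 LSBs.
So the output code is 1412082.

code 1412082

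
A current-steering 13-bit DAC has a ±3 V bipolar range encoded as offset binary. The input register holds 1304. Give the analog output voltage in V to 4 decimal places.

-2.0449 V

LSB = 6 V / 2^13 = 0.732 mV.
V_out = (−3) + 1304 × 0.000732422 V = -2.04492 V.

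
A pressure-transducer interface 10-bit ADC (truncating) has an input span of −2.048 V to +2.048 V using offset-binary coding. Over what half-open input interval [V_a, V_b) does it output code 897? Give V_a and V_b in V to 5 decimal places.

LSB = 4.096/2^10 = 4.000 mV.
V_a = V_low + 897·LSB = 1.54 V; V_b = V_low + 898·LSB = 1.544 V.

[1.54000 V, 1.54400 V)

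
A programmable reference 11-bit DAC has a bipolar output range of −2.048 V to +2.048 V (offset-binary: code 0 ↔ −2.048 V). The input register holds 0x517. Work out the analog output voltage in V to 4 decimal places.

0.5580 V

LSB = 4.096 V / 2^11 = 2.000 mV.
Code 0x517 = 1303 decimal.
V_out = (−2.048) + 1303 × 0.002 V = 0.558 V.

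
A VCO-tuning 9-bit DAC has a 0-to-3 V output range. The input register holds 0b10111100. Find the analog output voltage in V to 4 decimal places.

LSB = 3 V / 2^9 = 5.859 mV.
Code 0b10111100 = 188 decimal.
V_out = 0 + 188 × 0.00585938 V = 1.10156 V.

1.1016 V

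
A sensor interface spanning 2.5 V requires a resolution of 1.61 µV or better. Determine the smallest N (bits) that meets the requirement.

Number of steps required ≥ 2.5 V / 1.61 µV = 1552795.03.
Need 2^N ≥ 1552795.03; 2^20 = 1048576, 2^21 = 2097152.
Minimum N = 21.

21 bits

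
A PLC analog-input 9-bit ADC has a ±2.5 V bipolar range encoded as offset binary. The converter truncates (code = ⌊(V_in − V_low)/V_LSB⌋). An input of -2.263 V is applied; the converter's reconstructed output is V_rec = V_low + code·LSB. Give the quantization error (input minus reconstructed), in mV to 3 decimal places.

2.625 mV

Step size: 5 V ÷ 2^9 = 9.766 mV.
Scaled input = 24.2688 LSBs, so code = 24.
Reconstructed: -2.265625 V.
V_in − V_rec = 0.002625 V = 2.625 mV.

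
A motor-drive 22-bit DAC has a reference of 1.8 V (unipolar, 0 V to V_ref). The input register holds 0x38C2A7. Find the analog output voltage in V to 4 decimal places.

LSB = 1.8 V / 2^22 = 0.43 µV.
Code 0x38C2A7 = 3719847 decimal.
V_out = 0 + 3719847 × 4.29153e-07 V = 1.59639 V.

1.5964 V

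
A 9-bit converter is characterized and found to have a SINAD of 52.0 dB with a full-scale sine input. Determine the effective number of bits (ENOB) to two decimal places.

8.35 bits

ENOB = (SINAD − 1.76) / 6.02 = (52.0 − 1.76)/6.02 = 8.346.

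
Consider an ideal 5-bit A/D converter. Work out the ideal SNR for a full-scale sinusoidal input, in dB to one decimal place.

SNR ≈ 6.02·N + 1.76 dB = 6.02·5 + 1.76 = 31.86 dB.

31.9 dB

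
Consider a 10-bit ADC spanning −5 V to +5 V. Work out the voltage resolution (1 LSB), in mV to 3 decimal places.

Full-scale span = 10 V.
LSB = 10 / 2^10 = 10 / 1024 = 0.00976562 V = 9.766 mV.

9.766 mV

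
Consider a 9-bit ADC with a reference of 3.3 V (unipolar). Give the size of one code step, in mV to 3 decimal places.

Full-scale span = 3.3 V.
LSB = 3.3 / 2^9 = 3.3 / 512 = 0.00644531 V = 6.445 mV.

6.445 mV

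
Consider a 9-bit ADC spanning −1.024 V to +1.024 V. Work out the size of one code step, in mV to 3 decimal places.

4.000 mV

Full-scale span = 2.048 V.
LSB = 2.048 / 2^9 = 2.048 / 512 = 0.004 V = 4.000 mV.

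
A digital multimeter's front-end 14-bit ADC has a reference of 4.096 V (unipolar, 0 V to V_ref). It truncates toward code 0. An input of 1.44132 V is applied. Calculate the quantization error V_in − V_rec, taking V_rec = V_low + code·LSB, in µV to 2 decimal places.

Step size: 4.096 V ÷ 2^14 = 250.00 µV.
(V_in − V_low)/LSB = (1.44132 − 0)/0.00025 = 5765.2800 → code 5765 (floor).
V_rec = 0 + 5765·0.00025 = 1.44125 V.
Difference: 7e-05 V → 70.00 µV.

70.00 µV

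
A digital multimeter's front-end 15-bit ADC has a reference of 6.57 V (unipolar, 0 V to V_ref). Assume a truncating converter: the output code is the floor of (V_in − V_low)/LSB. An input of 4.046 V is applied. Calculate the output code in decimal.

Full-scale span = 6.57 V; LSB = 6.57/2^15 = 200.50 µV.
(V_in − V_low)/LSB = (4.046 − 0) / 0.0002005 = 20179.502.
⌊·⌋(20179.502) = 20179.

code 20179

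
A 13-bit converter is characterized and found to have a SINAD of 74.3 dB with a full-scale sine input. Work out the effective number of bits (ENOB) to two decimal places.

12.05 bits

ENOB = (SINAD − 1.76) / 6.02 = (74.3 − 1.76)/6.02 = 12.050.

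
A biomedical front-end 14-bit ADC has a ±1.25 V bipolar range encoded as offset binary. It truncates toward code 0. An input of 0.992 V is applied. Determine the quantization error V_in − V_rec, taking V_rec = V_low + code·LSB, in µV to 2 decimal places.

26.12 µV

One LSB is 2.5 V / 16384 = 152.59 µV.
(0.992 − (−1.25))/0.000152588 = 14693.1712; ⌊·⌋ gives code 14693.
V_rec = (−1.25) + 14693·0.000152588 = 0.99197388 V.
V_in − V_rec = 2.6123e-05 V = 26.12 µV.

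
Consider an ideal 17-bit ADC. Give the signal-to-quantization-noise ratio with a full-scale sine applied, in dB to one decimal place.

104.1 dB

SNR ≈ 6.02·N + 1.76 dB = 6.02·17 + 1.76 = 104.10 dB.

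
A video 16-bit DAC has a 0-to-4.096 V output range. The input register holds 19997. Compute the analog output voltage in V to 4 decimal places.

1.2498 V

LSB = 4.096 V / 2^16 = 62.50 µV.
V_out = 0 + 19997 × 6.25e-05 V = 1.24981 V.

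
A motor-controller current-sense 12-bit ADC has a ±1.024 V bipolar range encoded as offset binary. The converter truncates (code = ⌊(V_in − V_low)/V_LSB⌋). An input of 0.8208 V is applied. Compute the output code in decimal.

LSB = 2.048 V / 4096 = 0.500 mV.
(V_in − V_low)/LSB = (0.8208 − (−1.024)) / 0.0005 = 3689.600.
So the output code is 3689.

code 3689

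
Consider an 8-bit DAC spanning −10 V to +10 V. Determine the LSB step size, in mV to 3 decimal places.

Full-scale span = 20 V.
LSB = 20 / 2^8 = 20 / 256 = 0.078125 V = 78.125 mV.

78.125 mV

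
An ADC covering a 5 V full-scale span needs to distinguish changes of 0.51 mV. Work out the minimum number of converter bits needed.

Number of steps required ≥ 5 V / 0.51 mV = 9803.92.
Need 2^N ≥ 9803.92; 2^13 = 8192, 2^14 = 16384.
Minimum N = 14.

14 bits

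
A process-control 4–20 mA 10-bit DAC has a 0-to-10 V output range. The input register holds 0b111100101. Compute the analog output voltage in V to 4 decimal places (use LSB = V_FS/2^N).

4.7363 V

LSB = 10 V / 2^10 = 9.766 mV.
Code 0b111100101 = 485 decimal.
V_out = 0 + 485 × 0.00976562 V = 4.73633 V.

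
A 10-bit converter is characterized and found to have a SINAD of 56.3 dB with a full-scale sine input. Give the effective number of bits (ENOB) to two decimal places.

9.06 bits

ENOB = (SINAD − 1.76) / 6.02 = (56.3 − 1.76)/6.02 = 9.060.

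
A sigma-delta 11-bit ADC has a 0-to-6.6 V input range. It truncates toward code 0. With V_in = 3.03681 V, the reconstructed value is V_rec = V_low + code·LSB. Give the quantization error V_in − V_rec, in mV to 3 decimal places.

1.068 mV

LSB = 6.6/2^11 = 3.223 mV.
Scaled input = 942.3313 LSBs, so code = 942.
V_rec = 0 + 942·0.00322266 = 3.0357422 V.
Difference: 0.00106781 V → 1.068 mV.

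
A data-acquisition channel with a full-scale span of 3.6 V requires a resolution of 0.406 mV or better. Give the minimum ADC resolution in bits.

14 bits

Number of steps required ≥ 3.6 V / 0.406 mV = 8867.00.
Need 2^N ≥ 8867.00; 2^13 = 8192, 2^14 = 16384.
Minimum N = 14.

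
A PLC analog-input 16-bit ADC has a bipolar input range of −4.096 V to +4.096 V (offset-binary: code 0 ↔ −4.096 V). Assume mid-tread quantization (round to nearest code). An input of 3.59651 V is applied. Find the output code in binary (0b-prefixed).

Full-scale span = 8.192 V; LSB = 8.192/2^16 = 125.00 µV.
(3.59651 − (−4.096)) / 0.000125 = 61540.080 LSBs.
Round → code 61540.
In binary (0b-prefixed): 0b1111000001100100.

code 0b1111000001100100 (decimal 61540)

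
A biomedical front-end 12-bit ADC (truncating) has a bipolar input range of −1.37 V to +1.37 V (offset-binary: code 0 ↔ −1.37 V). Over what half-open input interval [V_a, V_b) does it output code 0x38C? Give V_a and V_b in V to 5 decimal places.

LSB = 2.74/2^12 = 0.669 mV.
Code 0x38C = 908 decimal.
V_a = V_low + 908·LSB = -0.762598 V; V_b = V_low + 909·LSB = -0.761929 V.

[-0.76260 V, -0.76193 V)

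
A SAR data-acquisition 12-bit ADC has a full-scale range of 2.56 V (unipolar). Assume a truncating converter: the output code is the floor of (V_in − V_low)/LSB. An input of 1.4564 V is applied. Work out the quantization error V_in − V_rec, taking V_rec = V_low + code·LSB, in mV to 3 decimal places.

Step size: 2.56 V ÷ 2^12 = 0.625 mV.
(1.4564 − 0)/0.000625 = 2330.2400; ⌊·⌋ gives code 2330.
Code 2330 maps back to 0 + 2330×0.000625 V = 1.45625 V.
V_in − V_rec = 0.00015 V = 0.150 mV.

0.150 mV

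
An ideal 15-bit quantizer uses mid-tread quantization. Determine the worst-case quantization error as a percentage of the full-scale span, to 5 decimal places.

0.00153 %

Rounding → worst-case error = ½ LSB = V_FS/2^16, so 100/65536 = 0.00152588 % of full scale.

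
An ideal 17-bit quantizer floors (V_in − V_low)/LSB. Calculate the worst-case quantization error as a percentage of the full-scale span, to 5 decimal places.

0.00076 %

Truncating → worst-case error = 1 LSB = V_FS/2^17, so 100/131072 = 0.000762939 % of full scale.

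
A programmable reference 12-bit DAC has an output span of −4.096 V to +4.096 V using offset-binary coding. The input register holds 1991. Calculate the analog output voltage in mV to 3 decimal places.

LSB = 8.192 V / 2^12 = 2.000 mV.
V_out = (−4.096) + 1991 × 0.002 V = -0.114 V.
= -114.000 mV.

-114.000 mV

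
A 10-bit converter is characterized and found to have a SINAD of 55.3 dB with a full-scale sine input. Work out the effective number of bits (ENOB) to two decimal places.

8.89 bits

ENOB = (SINAD − 1.76) / 6.02 = (55.3 − 1.76)/6.02 = 8.894.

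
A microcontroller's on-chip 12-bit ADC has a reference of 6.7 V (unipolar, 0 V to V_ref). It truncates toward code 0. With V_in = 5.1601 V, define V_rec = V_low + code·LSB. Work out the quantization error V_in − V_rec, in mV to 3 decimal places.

0.969 mV

One LSB is 6.7 V / 4096 = 1.636 mV.
(5.1601 − 0)/0.00163574 = 3154.5925; ⌊·⌋ gives code 3154.
Code 3154 maps back to 0 + 3154×0.00163574 V = 5.1591309 V.
Difference: 0.000969141 V → 0.969 mV.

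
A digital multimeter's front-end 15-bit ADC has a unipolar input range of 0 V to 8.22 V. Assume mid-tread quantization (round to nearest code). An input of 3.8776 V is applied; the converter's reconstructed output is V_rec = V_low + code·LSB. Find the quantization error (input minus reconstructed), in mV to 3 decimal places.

One LSB is 8.22 V / 32768 = 250.85 µV.
(V_in − V_low)/LSB = (3.8776 − 0)/0.000250854 = 15457.5665 → code 15458 (round).
Code 15458 maps back to 0 + 15458×0.000250854 V = 3.8777087 V.
Difference: -0.00010874 V → -0.109 mV.

-0.109 mV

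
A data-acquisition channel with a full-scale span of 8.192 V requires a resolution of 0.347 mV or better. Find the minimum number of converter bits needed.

15 bits

Number of steps required ≥ 8.192 V / 0.347 mV = 23608.07.
Need 2^N ≥ 23608.07; 2^14 = 16384, 2^15 = 32768.
Minimum N = 15.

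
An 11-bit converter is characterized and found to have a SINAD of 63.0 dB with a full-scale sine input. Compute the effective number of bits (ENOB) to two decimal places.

10.17 bits

ENOB = (SINAD − 1.76) / 6.02 = (63.0 − 1.76)/6.02 = 10.173.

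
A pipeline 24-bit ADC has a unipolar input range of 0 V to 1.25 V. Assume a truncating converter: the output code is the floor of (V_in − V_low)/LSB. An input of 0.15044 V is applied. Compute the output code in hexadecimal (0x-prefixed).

With 16777216 levels over 1.25 V, one step is 0.07 µV.
(V_in − V_low)/LSB = (0.15044 − 0) / 7.45058e-08 = 2019171.500.
So the output code is 2019171.
In hexadecimal (0x-prefixed): 0x1ECF63.

code 0x1ECF63 (decimal 2019171)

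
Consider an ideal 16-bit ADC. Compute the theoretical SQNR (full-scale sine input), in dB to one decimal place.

SNR ≈ 6.02·N + 1.76 dB = 6.02·16 + 1.76 = 98.08 dB.

98.1 dB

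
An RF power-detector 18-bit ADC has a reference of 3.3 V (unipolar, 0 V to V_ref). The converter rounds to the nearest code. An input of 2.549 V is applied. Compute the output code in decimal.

code 202486

With 262144 levels over 3.3 V, one step is 12.59 µV.
(2.549 − 0) / 1.25885e-05 = 202486.381 LSBs.
So the output code is 202486.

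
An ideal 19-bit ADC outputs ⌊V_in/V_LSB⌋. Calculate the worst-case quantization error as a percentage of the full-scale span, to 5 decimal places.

0.00019 %

Truncating → worst-case error = 1 LSB = V_FS/2^19, so 100/524288 = 0.000190735 % of full scale.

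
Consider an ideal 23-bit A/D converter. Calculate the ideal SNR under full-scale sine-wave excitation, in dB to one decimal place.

140.2 dB

SNR ≈ 6.02·N + 1.76 dB = 6.02·23 + 1.76 = 140.22 dB.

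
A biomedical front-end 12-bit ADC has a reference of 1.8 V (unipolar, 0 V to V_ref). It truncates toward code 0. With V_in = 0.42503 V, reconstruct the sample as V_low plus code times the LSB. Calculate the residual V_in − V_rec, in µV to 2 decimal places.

Step size: 1.8 V ÷ 2^12 = 439.45 µV.
(V_in − V_low)/LSB = (0.42503 − 0)/0.000439453 = 967.1794 → code 967 (floor).
Reconstructed: 0.42495117 V.
Difference: 7.88281e-05 V → 78.83 µV.

78.83 µV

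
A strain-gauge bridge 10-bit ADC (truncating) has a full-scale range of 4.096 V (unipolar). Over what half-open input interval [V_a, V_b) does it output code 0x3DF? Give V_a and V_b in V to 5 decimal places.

LSB = 4.096/2^10 = 4.000 mV.
Code 0x3DF = 991 decimal.
V_a = V_low + 991·LSB = 3.964 V; V_b = V_low + 992·LSB = 3.968 V.

[3.96400 V, 3.96800 V)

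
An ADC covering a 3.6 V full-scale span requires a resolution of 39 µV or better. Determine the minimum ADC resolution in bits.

17 bits

Number of steps required ≥ 3.6 V / 39 µV = 92307.69.
Need 2^N ≥ 92307.69; 2^16 = 65536, 2^17 = 131072.
Minimum N = 17.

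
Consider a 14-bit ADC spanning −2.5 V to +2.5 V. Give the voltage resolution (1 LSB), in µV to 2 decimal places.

305.18 µV

Full-scale span = 5 V.
LSB = 5 / 2^14 = 5 / 16384 = 0.000305176 V = 305.18 µV.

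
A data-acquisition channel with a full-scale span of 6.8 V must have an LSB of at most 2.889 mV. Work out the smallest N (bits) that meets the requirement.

Number of steps required ≥ 6.8 V / 2.889 mV = 2353.76.
Need 2^N ≥ 2353.76; 2^11 = 2048, 2^12 = 4096.
Minimum N = 12.

12 bits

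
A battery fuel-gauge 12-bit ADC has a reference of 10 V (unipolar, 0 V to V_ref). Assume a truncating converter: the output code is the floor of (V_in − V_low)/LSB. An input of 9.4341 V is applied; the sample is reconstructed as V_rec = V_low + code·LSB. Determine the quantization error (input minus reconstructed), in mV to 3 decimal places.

0.506 mV

LSB = 10/2^12 = 2.441 mV.
(V_in − V_low)/LSB = (9.4341 − 0)/0.00244141 = 3864.2074 → code 3864 (floor).
Code 3864 maps back to 0 + 3864×0.00244141 V = 9.4335938 V.
Difference: 0.00050625 V → 0.506 mV.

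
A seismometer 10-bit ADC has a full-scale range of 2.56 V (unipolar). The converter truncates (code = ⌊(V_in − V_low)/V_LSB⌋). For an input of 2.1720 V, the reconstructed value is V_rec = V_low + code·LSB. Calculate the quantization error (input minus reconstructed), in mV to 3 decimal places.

2.000 mV

Step size: 2.56 V ÷ 2^10 = 2.500 mV.
(V_in − V_low)/LSB = (2.1720 − 0)/0.0025 = 868.8000 → code 868 (floor).
V_rec = 0 + 868·0.0025 = 2.17 V.
V_in − V_rec = 0.002 V = 2.000 mV.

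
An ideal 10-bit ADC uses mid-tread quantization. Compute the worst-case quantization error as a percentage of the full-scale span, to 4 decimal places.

Rounding → worst-case error = ½ LSB = V_FS/2^11, so 100/2048 = 0.0488281 % of full scale.

0.0488 %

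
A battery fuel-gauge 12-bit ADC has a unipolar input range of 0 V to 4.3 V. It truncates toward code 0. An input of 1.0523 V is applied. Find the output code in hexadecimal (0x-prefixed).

LSB = 4.3 V / 4096 = 1.050 mV.
Input sits at 1002.377 steps above V_low.
So the output code is 1002.
In hexadecimal (0x-prefixed): 0x3EA.

code 0x3EA (decimal 1002)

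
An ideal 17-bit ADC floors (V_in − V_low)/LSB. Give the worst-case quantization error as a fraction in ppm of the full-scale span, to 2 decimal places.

Truncating → worst-case error = 1 LSB = V_FS/2^17, so 1e+06/131072 = 7.62939 ppm of full scale.

7.63 ppm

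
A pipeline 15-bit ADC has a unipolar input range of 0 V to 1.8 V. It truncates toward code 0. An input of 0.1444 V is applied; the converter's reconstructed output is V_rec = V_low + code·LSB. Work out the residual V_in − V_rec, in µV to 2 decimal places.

One LSB is 1.8 V / 32768 = 54.93 µV.
(V_in − V_low)/LSB = (0.1444 − 0)/5.49316e-05 = 2628.7218 → code 2628 (floor).
Reconstructed: 0.14436035 V.
V_in − V_rec = 3.96484e-05 V = 39.65 µV.

39.65 µV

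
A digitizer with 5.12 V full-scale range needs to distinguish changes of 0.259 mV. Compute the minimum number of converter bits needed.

Number of steps required ≥ 5.12 V / 0.259 mV = 19768.34.
Need 2^N ≥ 19768.34; 2^14 = 16384, 2^15 = 32768.
Minimum N = 15.

15 bits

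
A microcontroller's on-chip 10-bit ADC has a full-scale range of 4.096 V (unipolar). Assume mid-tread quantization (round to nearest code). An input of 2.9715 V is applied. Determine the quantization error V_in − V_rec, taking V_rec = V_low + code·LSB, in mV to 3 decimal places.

-0.500 mV

One LSB is 4.096 V / 1024 = 4.000 mV.
(2.9715 − 0)/0.004 = 742.8750; round gives code 743.
Code 743 maps back to 0 + 743×0.004 V = 2.972 V.
V_in − V_rec = -0.0005 V = -0.500 mV.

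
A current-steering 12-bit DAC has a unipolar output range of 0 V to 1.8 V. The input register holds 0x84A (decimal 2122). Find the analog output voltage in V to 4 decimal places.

0.9325 V

LSB = 1.8 V / 2^12 = 439.45 µV.
Code 0x84A = 2122 decimal.
V_out = 0 + 2122 × 0.000439453 V = 0.93252 V.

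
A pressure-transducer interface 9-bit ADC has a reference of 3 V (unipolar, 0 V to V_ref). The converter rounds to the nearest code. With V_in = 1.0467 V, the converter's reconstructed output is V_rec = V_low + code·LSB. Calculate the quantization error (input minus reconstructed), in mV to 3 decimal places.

Step size: 3 V ÷ 2^9 = 5.859 mV.
(1.0467 − 0)/0.00585938 = 178.6368; round gives code 179.
Code 179 maps back to 0 + 179×0.00585938 V = 1.0488281 V.
V_in − V_rec = -0.00212812 V = -2.128 mV.

-2.128 mV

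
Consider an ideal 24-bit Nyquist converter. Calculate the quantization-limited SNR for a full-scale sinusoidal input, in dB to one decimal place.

146.2 dB

SNR ≈ 6.02·N + 1.76 dB = 6.02·24 + 1.76 = 146.24 dB.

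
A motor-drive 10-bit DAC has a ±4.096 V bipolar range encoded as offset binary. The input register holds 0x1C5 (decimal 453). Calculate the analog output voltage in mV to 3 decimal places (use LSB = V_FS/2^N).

-472.000 mV

LSB = 8.192 V / 2^10 = 8.000 mV.
Code 0x1C5 = 453 decimal.
V_out = (−4.096) + 453 × 0.008 V = -0.472 V.
= -472.000 mV.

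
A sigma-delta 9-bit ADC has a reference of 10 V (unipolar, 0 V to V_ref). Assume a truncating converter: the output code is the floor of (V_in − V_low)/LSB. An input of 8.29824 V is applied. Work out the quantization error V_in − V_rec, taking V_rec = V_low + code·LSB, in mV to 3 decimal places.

LSB = 10/2^9 = 19.531 mV.
Scaled input = 424.8699 LSBs, so code = 424.
Reconstructed: 8.28125 V.
Difference: 0.01699 V → 16.990 mV.

16.990 mV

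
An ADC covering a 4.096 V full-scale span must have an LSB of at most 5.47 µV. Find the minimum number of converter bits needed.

Number of steps required ≥ 4.096 V / 5.47 µV = 748811.70.
Need 2^N ≥ 748811.70; 2^19 = 524288, 2^20 = 1048576.
Minimum N = 20.

20 bits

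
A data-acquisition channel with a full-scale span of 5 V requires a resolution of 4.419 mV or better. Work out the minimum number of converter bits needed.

11 bits

Number of steps required ≥ 5 V / 4.419 mV = 1131.48.
Need 2^N ≥ 1131.48; 2^10 = 1024, 2^11 = 2048.
Minimum N = 11.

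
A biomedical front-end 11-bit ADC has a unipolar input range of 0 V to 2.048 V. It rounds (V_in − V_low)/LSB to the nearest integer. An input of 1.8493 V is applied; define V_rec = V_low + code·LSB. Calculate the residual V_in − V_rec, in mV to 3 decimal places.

0.300 mV

LSB = 2.048/2^11 = 1.000 mV.
(1.8493 − 0)/0.001 = 1849.3000; round gives code 1849.
Code 1849 maps back to 0 + 1849×0.001 V = 1.849 V.
Error = 1.8493 − 1.849 = 0.0003 V = 0.300 mV.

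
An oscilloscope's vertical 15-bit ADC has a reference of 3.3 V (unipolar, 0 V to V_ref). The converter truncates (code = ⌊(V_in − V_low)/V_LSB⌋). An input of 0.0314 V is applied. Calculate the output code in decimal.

Full-scale span = 3.3 V; LSB = 3.3/2^15 = 100.71 µV.
(V_in − V_low)/LSB = (0.0314 − 0) / 0.000100708 = 311.792.
⌊·⌋(311.792) = 311.

code 311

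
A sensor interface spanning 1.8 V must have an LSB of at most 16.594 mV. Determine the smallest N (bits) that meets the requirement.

Number of steps required ≥ 1.8 V / 16.594 mV = 108.47.
Need 2^N ≥ 108.47; 2^6 = 64, 2^7 = 128.
Minimum N = 7.

7 bits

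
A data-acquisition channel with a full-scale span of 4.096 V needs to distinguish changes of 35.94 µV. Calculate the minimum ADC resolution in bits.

17 bits

Number of steps required ≥ 4.096 V / 35.94 µV = 113967.72.
Need 2^N ≥ 113967.72; 2^16 = 65536, 2^17 = 131072.
Minimum N = 17.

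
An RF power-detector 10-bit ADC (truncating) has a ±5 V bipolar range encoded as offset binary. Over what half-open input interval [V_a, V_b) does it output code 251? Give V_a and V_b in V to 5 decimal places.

[-2.54883 V, -2.53906 V)

LSB = 10/2^10 = 9.766 mV.
V_a = V_low + 251·LSB = -2.54883 V; V_b = V_low + 252·LSB = -2.53906 V.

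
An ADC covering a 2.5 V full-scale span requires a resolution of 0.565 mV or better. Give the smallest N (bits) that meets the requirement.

13 bits

Number of steps required ≥ 2.5 V / 0.565 mV = 4424.78.
Need 2^N ≥ 4424.78; 2^12 = 4096, 2^13 = 8192.
Minimum N = 13.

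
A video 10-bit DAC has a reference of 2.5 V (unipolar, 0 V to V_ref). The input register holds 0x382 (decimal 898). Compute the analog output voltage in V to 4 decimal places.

2.1924 V

LSB = 2.5 V / 2^10 = 2.441 mV.
Code 0x382 = 898 decimal.
V_out = 0 + 898 × 0.00244141 V = 2.19238 V.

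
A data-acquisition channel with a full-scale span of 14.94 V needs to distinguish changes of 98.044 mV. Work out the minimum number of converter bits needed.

8 bits

Number of steps required ≥ 14.94 V / 98.044 mV = 152.38.
Need 2^N ≥ 152.38; 2^7 = 128, 2^8 = 256.
Minimum N = 8.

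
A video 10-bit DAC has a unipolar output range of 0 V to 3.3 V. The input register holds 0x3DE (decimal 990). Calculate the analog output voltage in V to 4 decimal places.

LSB = 3.3 V / 2^10 = 3.223 mV.
Code 0x3DE = 990 decimal.
V_out = 0 + 990 × 0.00322266 V = 3.19043 V.

3.1904 V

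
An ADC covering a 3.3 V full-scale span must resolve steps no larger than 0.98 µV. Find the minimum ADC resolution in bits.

Number of steps required ≥ 3.3 V / 0.98 µV = 3367346.94.
Need 2^N ≥ 3367346.94; 2^21 = 2097152, 2^22 = 4194304.
Minimum N = 22.

22 bits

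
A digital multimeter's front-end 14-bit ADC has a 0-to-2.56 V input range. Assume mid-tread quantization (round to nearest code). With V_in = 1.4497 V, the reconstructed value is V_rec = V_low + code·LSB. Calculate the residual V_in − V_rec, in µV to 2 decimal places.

12.50 µV

LSB = 2.56/2^14 = 156.25 µV.
(V_in − V_low)/LSB = (1.4497 − 0)/0.00015625 = 9278.0800 → code 9278 (round).
Reconstructed: 1.4496875 V.
Difference: 1.25e-05 V → 12.50 µV.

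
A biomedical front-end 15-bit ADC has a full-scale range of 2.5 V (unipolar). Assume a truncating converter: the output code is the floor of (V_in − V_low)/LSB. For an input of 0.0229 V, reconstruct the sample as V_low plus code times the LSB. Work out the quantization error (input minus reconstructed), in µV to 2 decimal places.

11.82 µV

One LSB is 2.5 V / 32768 = 76.29 µV.
(V_in − V_low)/LSB = (0.0229 − 0)/7.62939e-05 = 300.1549 → code 300 (floor).
Reconstructed: 0.022888184 V.
Difference: 1.18164e-05 V → 11.82 µV.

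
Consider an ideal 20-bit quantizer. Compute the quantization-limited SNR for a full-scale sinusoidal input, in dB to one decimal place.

122.2 dB

SNR ≈ 6.02·N + 1.76 dB = 6.02·20 + 1.76 = 122.16 dB.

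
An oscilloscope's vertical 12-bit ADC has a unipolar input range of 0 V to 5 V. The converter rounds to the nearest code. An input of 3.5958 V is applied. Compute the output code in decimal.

code 2946

Full-scale span = 5 V; LSB = 5/2^12 = 1.221 mV.
(V_in − V_low)/LSB = (3.5958 − 0) / 0.0012207 = 2945.679.
Round → code 2946.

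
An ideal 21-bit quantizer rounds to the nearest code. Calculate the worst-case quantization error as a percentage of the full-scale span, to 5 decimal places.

Rounding → worst-case error = ½ LSB = V_FS/2^22, so 100/4194304 = 2.38419e-05 % of full scale.

0.00002 %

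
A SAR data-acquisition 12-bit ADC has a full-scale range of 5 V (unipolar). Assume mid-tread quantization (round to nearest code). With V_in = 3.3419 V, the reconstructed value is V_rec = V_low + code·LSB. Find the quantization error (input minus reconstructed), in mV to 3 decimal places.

Step size: 5 V ÷ 2^12 = 1.221 mV.
(3.3419 − 0)/0.0012207 = 2737.6845; round gives code 2738.
V_rec = 0 + 2738·0.0012207 = 3.3422852 V.
Error = 3.3419 − 3.3422852 = -0.000385156 V = -0.385 mV.

-0.385 mV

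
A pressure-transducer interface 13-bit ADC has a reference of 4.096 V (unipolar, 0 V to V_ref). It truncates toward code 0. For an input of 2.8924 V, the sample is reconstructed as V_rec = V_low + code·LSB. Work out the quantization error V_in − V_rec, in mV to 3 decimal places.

0.400 mV

Step size: 4.096 V ÷ 2^13 = 0.500 mV.
(V_in − V_low)/LSB = (2.8924 − 0)/0.0005 = 5784.8000 → code 5784 (floor).
Code 5784 maps back to 0 + 5784×0.0005 V = 2.892 V.
Difference: 0.0004 V → 0.400 mV.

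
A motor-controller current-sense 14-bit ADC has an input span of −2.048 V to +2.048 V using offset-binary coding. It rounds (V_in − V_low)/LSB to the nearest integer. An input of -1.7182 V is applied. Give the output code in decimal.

code 1319

With 16384 levels over 4.096 V, one step is 250.00 µV.
(-1.7182 − (−2.048)) / 0.00025 = 1319.200 LSBs.
So the output code is 1319.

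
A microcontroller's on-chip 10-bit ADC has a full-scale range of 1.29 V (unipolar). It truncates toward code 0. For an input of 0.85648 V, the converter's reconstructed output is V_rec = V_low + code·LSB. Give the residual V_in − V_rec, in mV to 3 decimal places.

1.099 mV

One LSB is 1.29 V / 1024 = 1.260 mV.
(V_in − V_low)/LSB = (0.85648 − 0)/0.00125977 = 679.8725 → code 679 (floor).
Code 679 maps back to 0 + 679×0.00125977 V = 0.85538086 V.
Difference: 0.00109914 V → 1.099 mV.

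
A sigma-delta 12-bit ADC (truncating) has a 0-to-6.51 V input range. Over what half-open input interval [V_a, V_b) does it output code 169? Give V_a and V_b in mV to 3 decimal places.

[268.601 mV, 270.190 mV)

LSB = 6.51/2^12 = 1.589 mV.
V_a = V_low + 169·LSB = 0.268601 V; V_b = V_low + 170·LSB = 0.27019 V.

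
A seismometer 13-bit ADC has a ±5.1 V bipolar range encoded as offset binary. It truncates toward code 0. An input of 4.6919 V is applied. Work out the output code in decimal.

code 7864

With 8192 levels over 10.2 V, one step is 1.245 mV.
(V_in − V_low)/LSB = (4.6919 − (−5.1)) / 0.00124512 = 7864.240.
⌊·⌋(7864.240) = 7864.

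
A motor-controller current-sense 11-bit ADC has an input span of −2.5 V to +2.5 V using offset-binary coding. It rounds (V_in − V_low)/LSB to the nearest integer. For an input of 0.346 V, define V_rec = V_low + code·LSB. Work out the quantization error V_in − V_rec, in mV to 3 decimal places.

LSB = 5/2^11 = 2.441 mV.
(0.346 − (−2.5))/0.00244141 = 1165.7216; round gives code 1166.
V_rec = (−2.5) + 1166·0.00244141 = 0.34667969 V.
Error = 0.346 − 0.34667969 = -0.000679687 V = -0.680 mV.

-0.680 mV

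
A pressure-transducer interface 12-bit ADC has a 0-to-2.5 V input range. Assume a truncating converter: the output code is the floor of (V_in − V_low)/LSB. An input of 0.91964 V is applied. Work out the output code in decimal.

With 4096 levels over 2.5 V, one step is 0.610 mV.
Input sits at 1506.738 steps above V_low.
Floor → code 1506.

code 1506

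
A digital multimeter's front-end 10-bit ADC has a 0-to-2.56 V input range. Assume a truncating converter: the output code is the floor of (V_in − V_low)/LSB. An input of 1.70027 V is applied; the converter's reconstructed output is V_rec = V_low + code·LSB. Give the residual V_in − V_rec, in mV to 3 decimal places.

0.270 mV

LSB = 2.56/2^10 = 2.500 mV.
Scaled input = 680.1080 LSBs, so code = 680.
Reconstructed: 1.7 V.
Difference: 0.00027 V → 0.270 mV.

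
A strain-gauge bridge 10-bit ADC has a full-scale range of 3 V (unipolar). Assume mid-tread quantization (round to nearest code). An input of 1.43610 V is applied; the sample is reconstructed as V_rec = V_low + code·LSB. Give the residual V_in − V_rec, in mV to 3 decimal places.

0.553 mV

Step size: 3 V ÷ 2^10 = 2.930 mV.
Scaled input = 490.1888 LSBs, so code = 490.
V_rec = 0 + 490·0.00292969 = 1.4355469 V.
V_in − V_rec = 0.000553125 V = 0.553 mV.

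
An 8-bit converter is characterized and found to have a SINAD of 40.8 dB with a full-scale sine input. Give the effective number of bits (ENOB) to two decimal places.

ENOB = (SINAD − 1.76) / 6.02 = (40.8 − 1.76)/6.02 = 6.485.

6.49 bits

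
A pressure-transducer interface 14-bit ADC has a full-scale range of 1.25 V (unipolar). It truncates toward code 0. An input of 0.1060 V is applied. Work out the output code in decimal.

With 16384 levels over 1.25 V, one step is 76.29 µV.
(V_in − V_low)/LSB = (0.1060 − 0) / 7.62939e-05 = 1389.363.
⌊·⌋(1389.363) = 1389.

code 1389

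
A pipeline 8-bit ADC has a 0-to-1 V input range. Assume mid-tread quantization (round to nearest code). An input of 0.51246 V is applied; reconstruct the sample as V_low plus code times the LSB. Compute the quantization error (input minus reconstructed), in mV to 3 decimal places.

0.741 mV

One LSB is 1 V / 256 = 3.906 mV.
(V_in − V_low)/LSB = (0.51246 − 0)/0.00390625 = 131.1898 → code 131 (round).
V_rec = 0 + 131·0.00390625 = 0.51171875 V.
V_in − V_rec = 0.00074125 V = 0.741 mV.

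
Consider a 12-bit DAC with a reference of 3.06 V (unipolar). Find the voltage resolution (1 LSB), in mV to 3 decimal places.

0.747 mV

Full-scale span = 3.06 V.
LSB = 3.06 / 2^12 = 3.06 / 4096 = 0.00074707 V = 0.747 mV.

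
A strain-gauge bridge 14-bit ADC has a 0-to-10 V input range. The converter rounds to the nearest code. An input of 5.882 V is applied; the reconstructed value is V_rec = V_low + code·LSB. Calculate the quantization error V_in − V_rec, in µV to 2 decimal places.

41.99 µV

One LSB is 10 V / 16384 = 0.610 mV.
Scaled input = 9637.0688 LSBs, so code = 9637.
Reconstructed: 5.881958 V.
Difference: 4.19922e-05 V → 41.99 µV.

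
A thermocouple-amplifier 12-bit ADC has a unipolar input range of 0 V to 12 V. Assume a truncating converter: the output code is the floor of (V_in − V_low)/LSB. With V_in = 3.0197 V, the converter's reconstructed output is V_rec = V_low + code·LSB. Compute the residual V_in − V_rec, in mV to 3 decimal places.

2.122 mV

One LSB is 12 V / 4096 = 2.930 mV.
Scaled input = 1030.7243 LSBs, so code = 1030.
Reconstructed: 3.0175781 V.
V_in − V_rec = 0.00212188 V = 2.122 mV.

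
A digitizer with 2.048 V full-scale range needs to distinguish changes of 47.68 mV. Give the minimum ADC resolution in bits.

Number of steps required ≥ 2.048 V / 47.68 mV = 42.95.
Need 2^N ≥ 42.95; 2^5 = 32, 2^6 = 64.
Minimum N = 6.

6 bits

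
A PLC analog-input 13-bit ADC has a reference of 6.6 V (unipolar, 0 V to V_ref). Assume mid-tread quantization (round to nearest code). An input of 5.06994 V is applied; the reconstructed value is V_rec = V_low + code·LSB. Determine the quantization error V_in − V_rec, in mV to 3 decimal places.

-0.104 mV

One LSB is 6.6 V / 8192 = 0.806 mV.
(5.06994 − 0)/0.000805664 = 6292.8710; round gives code 6293.
Code 6293 maps back to 0 + 6293×0.000805664 V = 5.0700439 V.
V_in − V_rec = -0.000103945 V = -0.104 mV.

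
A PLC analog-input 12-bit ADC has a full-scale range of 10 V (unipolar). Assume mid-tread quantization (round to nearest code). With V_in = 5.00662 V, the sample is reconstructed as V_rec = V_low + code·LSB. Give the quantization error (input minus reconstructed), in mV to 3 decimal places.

Step size: 10 V ÷ 2^12 = 2.441 mV.
(V_in − V_low)/LSB = (5.00662 − 0)/0.00244141 = 2050.7116 → code 2051 (round).
Code 2051 maps back to 0 + 2051×0.00244141 V = 5.0073242 V.
V_in − V_rec = -0.000704219 V = -0.704 mV.

-0.704 mV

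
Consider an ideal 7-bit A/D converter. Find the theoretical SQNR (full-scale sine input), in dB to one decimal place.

43.9 dB

SNR ≈ 6.02·N + 1.76 dB = 6.02·7 + 1.76 = 43.90 dB.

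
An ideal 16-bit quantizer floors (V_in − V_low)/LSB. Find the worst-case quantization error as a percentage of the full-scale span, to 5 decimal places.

0.00153 %

Truncating → worst-case error = 1 LSB = V_FS/2^16, so 100/65536 = 0.00152588 % of full scale.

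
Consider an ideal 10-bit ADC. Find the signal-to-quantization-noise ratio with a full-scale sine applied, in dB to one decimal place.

62.0 dB

SNR ≈ 6.02·N + 1.76 dB = 6.02·10 + 1.76 = 61.96 dB.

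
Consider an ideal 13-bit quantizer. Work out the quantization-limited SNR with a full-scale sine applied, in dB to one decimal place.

80.0 dB

SNR ≈ 6.02·N + 1.76 dB = 6.02·13 + 1.76 = 80.02 dB.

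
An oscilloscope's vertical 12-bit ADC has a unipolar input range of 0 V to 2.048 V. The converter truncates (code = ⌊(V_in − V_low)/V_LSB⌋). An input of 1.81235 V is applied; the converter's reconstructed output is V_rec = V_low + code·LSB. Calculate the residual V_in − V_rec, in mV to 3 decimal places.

LSB = 2.048/2^12 = 0.500 mV.
(V_in − V_low)/LSB = (1.81235 − 0)/0.0005 = 3624.7000 → code 3624 (floor).
V_rec = 0 + 3624·0.0005 = 1.812 V.
V_in − V_rec = 0.00035 V = 0.350 mV.

0.350 mV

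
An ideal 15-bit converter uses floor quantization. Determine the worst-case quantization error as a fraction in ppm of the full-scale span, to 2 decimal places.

30.52 ppm

Truncating → worst-case error = 1 LSB = V_FS/2^15, so 1e+06/32768 = 30.5176 ppm of full scale.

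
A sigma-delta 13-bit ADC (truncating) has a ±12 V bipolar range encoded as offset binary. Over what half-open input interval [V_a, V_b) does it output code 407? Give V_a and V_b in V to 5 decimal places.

LSB = 24/2^13 = 2.930 mV.
V_a = V_low + 407·LSB = -10.8076 V; V_b = V_low + 408·LSB = -10.8047 V.

[-10.80762 V, -10.80469 V)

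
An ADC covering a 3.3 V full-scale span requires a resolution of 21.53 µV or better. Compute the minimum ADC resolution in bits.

18 bits

Number of steps required ≥ 3.3 V / 21.53 µV = 153274.50.
Need 2^N ≥ 153274.50; 2^17 = 131072, 2^18 = 262144.
Minimum N = 18.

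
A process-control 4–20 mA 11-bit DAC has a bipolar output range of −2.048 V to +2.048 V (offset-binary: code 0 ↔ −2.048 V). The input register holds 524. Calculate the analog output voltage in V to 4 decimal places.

-1.0000 V

LSB = 4.096 V / 2^11 = 2.000 mV.
V_out = (−2.048) + 524 × 0.002 V = -1 V.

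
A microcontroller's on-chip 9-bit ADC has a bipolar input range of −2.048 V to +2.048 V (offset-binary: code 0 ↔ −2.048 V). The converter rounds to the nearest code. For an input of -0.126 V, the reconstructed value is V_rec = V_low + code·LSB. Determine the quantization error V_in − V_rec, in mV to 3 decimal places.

Step size: 4.096 V ÷ 2^9 = 8.000 mV.
(-0.126 − (−2.048))/0.008 = 240.2500; round gives code 240.
Code 240 maps back to (−2.048) + 240×0.008 V = -0.128 V.
Difference: 0.002 V → 2.000 mV.

2.000 mV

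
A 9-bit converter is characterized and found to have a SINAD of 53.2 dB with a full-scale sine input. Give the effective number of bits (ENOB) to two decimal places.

ENOB = (SINAD − 1.76) / 6.02 = (53.2 − 1.76)/6.02 = 8.545.

8.54 bits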